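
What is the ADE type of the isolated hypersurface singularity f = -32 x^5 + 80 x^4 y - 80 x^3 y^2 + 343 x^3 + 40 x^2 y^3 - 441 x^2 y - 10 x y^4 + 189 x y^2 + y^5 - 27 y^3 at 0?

E_{8}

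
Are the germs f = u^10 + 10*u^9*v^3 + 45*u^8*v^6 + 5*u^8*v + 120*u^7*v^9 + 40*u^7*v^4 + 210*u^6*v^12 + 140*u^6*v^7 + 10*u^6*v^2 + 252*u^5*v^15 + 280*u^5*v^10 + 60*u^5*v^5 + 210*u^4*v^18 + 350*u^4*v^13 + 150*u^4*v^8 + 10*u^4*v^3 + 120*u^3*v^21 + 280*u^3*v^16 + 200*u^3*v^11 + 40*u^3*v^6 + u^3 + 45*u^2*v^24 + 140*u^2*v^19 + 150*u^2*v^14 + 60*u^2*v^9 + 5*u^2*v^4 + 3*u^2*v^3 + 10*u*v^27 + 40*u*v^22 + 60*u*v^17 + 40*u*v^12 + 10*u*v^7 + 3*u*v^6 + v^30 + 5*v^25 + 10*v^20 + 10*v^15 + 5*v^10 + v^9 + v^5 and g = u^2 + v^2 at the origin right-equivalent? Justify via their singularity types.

No.

The Hessian of f at 0 is [[0, 0], [0, 0]] with rank 0, so corank 2. A Groebner basis of the Jacobian ideal J(f) in C{u,v} is {u^2/2 + u*v^3, v^4, u^3, u^2*v}; counting standard monomials gives mu = 8. Corank 2; j^3 = u^3 is a perfect cube, so E-series; the 5-jet and mu = 8 give E_8. The Hessian of g at 0 is [[2, 0], [0, 2]] with rank 2, so corank 0. A Groebner basis of the Jacobian ideal J(g) in C{u,v} is {u, v}; counting standard monomials gives mu = 1. Corank 0: nondegenerate Morse point, so A_1. f is E_8 but g is A_1, hence not right-equivalent.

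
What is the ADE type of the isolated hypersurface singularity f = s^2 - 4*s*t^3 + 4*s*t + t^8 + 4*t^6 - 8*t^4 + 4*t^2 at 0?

A_7

The Hessian of f at 0 has rank 1. Corank 1: A-series; mu = 7 gives A_7.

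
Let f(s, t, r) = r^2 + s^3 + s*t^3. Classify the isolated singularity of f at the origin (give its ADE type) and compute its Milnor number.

Type E7, Milnor number mu = 7.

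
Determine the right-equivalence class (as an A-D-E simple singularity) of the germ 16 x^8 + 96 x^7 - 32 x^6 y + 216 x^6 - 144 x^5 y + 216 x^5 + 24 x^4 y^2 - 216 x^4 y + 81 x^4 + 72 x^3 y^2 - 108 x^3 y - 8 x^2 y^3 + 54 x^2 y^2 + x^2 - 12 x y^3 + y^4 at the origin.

The Hessian of f at 0 has rank 1. Corank 1: A-series; mu = 3 gives A_3.

A3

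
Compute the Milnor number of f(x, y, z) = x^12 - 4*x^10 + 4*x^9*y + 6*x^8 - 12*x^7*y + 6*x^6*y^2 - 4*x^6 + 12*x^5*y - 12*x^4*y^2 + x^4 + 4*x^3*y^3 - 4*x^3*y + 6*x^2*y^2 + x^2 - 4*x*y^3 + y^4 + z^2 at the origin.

3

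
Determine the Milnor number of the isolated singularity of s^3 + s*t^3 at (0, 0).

The Hessian of f at 0 is [[0, 0], [0, 0]] with rank 0, so corank 2. A Groebner basis of the Jacobian ideal J(f) in C{s,t} is {s^3, s*t^2, 3*s^2 + t^3}; counting standard monomials gives mu = 7. Corank 2; j^3 = s^3 is a perfect cube, so E-series; the 4-jet and mu = 7 give E_7.

7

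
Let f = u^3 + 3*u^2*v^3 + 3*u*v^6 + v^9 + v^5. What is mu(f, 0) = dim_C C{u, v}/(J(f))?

8

The Hessian of f at 0 is [[0, 0], [0, 0]] with rank 0, so corank 2. A Groebner basis of the Jacobian ideal J(f) in C{u,v} is {u^2/2 + u*v^3, v^4, u^3, u^2*v}; counting standard monomials gives mu = 8. Corank 2; j^3 = u^3 is a perfect cube, so E-series; the 5-jet and mu = 8 give E_8.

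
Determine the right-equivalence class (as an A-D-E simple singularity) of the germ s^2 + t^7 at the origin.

A6

The Hessian of f at 0 is [[2, 0], [0, 0]] with rank 1, so corank 1. A Groebner basis of the Jacobian ideal J(f) in C{s,t} is {t^6, s}; counting standard monomials gives mu = 6. Corank 1: A-series; mu = 6 gives A_6.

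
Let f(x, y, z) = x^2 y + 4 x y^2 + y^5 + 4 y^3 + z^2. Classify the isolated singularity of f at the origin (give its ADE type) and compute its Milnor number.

Type D6, Milnor number mu = 6.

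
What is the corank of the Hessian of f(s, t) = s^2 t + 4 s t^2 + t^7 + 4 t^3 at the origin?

2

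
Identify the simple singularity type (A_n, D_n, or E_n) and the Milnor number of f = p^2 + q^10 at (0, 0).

Type A_{9}, Milnor number mu = 9.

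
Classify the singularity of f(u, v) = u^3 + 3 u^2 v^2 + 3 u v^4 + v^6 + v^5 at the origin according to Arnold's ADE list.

The Hessian of f at 0 has rank 0. Corank 2; j^3 = u^3 is a perfect cube, so E-series; the 5-jet and mu = 8 give E_8.

E_8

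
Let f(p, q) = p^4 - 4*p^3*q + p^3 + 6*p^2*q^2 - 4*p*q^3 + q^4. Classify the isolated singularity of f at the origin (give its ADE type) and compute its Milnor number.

Type E6, Milnor number mu = 6.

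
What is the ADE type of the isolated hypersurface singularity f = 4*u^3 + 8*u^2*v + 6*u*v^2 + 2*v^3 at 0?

The Hessian of f at 0 is [[0, 0], [0, 0]] with rank 0, so corank 2. A Groebner basis of the Jacobian ideal J(f) in C{u,v} is {v^3, u^2 - 3*v^2/2, u*v + 3*v^2/2}; counting standard monomials gives mu = 4. Corank 2; j^3 = 2*(u + v)*(2*u^2 + 2*u*v + v^2) splits into three distinct lines over C (the quadratic factor has nonzero discriminant), so D_4.

D_4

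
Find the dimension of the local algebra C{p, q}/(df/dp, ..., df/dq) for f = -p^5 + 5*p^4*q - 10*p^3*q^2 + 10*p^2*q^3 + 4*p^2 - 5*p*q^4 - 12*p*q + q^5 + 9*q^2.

4

The Hessian of f at 0 has rank 1. Corank 1: A-series; mu = 4 gives A_4.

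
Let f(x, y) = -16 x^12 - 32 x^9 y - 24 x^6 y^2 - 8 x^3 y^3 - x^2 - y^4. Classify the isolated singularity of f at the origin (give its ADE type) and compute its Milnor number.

Type A_3, Milnor number mu = 3.

The Hessian of f at 0 has rank 1. Corank 1: A-series; mu = 3 gives A_3.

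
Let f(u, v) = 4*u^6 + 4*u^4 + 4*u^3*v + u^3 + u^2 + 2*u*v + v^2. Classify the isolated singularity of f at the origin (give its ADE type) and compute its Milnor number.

Type A2, Milnor number mu = 2.

The Hessian of f at 0 is [[2, 2], [2, 2]] with rank 1, so corank 1. A Groebner basis of the Jacobian ideal J(f) in C{u,v} is {v^2, u + v}; counting standard monomials gives mu = 2. Corank 1: A-series; mu = 2 gives A_2.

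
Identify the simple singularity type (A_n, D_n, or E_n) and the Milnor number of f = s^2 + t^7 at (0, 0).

The Hessian of f at 0 has rank 1. Corank 1: A-series; mu = 6 gives A_6.

Type A_{6}, Milnor number mu = 6.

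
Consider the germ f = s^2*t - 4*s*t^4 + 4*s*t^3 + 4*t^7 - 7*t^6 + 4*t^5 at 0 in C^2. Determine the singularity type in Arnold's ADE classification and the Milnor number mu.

The Hessian of f at 0 has rank 0. Corank 2; j^3 = s^2*t has shape L^2 M (L != M), so D-series; mu = 7 gives D_7.

Type D7, Milnor number mu = 7.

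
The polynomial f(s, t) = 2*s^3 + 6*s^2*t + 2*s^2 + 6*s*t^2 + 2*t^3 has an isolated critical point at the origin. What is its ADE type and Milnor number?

The Hessian of f at 0 is [[4, 0], [0, 0]] with rank 1, so corank 1. A Groebner basis of the Jacobian ideal J(f) in C{s,t} is {t^2, s}; counting standard monomials gives mu = 2. Corank 1: A-series; mu = 2 gives A_2.

Type A_{2}, Milnor number mu = 2.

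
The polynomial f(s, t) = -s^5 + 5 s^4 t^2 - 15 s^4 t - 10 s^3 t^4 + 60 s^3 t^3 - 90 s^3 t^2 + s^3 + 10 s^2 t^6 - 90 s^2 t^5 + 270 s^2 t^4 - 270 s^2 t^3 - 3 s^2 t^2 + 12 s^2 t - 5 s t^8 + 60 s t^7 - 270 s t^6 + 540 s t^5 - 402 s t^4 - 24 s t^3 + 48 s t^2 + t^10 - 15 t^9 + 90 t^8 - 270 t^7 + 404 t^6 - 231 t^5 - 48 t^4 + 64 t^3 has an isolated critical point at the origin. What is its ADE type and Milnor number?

Type E_{8}, Milnor number mu = 8.

The Hessian of f at 0 has rank 0. Corank 2; j^3 = (s + 4*t)^3 is a perfect cube, so E-series; the 5-jet and mu = 8 give E_8.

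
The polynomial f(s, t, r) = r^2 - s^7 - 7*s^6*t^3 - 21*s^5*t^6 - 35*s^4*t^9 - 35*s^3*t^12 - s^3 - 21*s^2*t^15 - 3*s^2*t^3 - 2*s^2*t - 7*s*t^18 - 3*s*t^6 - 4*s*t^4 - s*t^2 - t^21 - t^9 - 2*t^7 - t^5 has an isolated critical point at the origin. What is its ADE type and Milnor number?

Type D_{8}, Milnor number mu = 8.

The Hessian of f at 0 has rank 1. Corank 2; j^3 = -s*(s + t)^2 has shape L^2 M (L != M), so D-series; mu = 8 gives D_8.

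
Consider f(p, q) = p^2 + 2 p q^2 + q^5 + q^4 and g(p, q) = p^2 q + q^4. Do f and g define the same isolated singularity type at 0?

No.

The Hessian of f at 0 has rank 1. Corank 1: A-series; mu = 4 gives A_4. The Hessian of g at 0 has rank 0. Corank 2; j^3 = p^2*q has shape L^2 M (L != M), so D-series; mu = 5 gives D_5. f is A_4 but g is D_5, hence not right-equivalent.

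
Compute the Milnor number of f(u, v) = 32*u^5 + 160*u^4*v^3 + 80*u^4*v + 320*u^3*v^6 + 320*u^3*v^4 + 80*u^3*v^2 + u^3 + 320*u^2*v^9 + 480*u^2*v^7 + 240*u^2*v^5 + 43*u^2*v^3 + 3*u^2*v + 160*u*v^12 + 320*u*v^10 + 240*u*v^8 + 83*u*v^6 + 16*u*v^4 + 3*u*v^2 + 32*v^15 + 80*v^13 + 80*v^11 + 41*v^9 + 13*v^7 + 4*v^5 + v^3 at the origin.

The Hessian of f at 0 has rank 0. Corank 2; j^3 = (u + v)^3 is a perfect cube, so E-series; the 5-jet and mu = 8 give E_8.

8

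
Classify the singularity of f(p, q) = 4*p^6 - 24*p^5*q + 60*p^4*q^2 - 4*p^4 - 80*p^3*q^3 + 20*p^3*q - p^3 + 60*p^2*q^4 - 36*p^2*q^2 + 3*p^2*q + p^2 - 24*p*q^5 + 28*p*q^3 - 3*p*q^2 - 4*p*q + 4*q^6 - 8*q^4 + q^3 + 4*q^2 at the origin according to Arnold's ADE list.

The Hessian of f at 0 has rank 1. Corank 1: A-series; mu = 2 gives A_2.

A2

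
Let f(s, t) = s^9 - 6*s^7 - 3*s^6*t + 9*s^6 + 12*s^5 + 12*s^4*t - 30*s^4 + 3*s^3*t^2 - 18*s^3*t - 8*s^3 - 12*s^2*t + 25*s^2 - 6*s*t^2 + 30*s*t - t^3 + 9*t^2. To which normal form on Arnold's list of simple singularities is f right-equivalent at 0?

A_{2}

The Hessian of f at 0 has rank 1. Corank 1: A-series; mu = 2 gives A_2.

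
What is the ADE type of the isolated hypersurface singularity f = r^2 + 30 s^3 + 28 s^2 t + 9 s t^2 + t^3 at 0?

D4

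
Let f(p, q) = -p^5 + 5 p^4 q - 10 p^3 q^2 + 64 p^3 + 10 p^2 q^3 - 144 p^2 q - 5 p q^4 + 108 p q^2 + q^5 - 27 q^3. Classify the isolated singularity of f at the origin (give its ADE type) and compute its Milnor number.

Type E8, Milnor number mu = 8.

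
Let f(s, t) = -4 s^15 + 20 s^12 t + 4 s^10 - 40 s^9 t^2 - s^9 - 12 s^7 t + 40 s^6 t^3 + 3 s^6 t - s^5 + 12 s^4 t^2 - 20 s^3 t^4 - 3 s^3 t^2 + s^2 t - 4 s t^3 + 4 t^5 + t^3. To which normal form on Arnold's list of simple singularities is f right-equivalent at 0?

D_{4}

The Hessian of f at 0 has rank 0. Corank 2; j^3 = t*(s^2 + t^2) splits into three distinct lines over C (the quadratic factor has nonzero discriminant), so D_4.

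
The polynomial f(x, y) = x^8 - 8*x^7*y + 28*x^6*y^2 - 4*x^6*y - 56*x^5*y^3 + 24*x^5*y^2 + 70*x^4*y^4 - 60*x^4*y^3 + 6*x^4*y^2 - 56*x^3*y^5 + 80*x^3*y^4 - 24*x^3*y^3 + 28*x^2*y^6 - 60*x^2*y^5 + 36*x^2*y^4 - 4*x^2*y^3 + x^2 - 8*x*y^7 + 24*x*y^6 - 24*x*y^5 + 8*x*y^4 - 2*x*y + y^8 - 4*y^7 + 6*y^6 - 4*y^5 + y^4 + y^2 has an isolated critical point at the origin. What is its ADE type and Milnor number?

Type A3, Milnor number mu = 3.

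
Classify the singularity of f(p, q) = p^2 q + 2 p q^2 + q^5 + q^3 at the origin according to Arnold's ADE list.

D6

The Hessian of f at 0 has rank 0. Corank 2; j^3 = q*(p + q)^2 has shape L^2 M (L != M), so D-series; mu = 6 gives D_6.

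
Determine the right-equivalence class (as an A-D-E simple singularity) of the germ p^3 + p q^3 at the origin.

The Hessian of f at 0 has rank 0. Corank 2; j^3 = p^3 is a perfect cube, so E-series; the 4-jet and mu = 7 give E_7.

E7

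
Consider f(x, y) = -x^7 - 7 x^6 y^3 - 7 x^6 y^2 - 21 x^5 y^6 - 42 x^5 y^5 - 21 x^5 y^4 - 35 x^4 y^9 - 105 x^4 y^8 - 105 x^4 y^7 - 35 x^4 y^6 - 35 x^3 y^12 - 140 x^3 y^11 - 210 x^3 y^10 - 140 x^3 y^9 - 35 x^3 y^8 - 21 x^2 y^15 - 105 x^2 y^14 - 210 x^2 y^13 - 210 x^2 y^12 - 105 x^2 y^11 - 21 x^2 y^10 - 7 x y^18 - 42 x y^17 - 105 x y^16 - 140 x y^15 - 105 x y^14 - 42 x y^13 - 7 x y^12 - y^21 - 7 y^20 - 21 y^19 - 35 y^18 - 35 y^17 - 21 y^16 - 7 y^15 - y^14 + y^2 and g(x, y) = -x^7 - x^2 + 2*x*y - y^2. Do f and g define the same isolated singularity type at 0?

Yes.

The Hessian of f at 0 is [[0, 0], [0, 2]] with rank 1, so corank 1. A Groebner basis of the Jacobian ideal J(f) in C{x,y} is {x^6, y}; counting standard monomials gives mu = 6. Corank 1: A-series; mu = 6 gives A_6. The Hessian of g at 0 is [[-2, 2], [2, -2]] with rank 1, so corank 1. A Groebner basis of the Jacobian ideal J(g) in C{x,y} is {y^6, x - y}; counting standard monomials gives mu = 6. Corank 1: A-series; mu = 6 gives A_6. Both have type A_6, hence right-equivalent.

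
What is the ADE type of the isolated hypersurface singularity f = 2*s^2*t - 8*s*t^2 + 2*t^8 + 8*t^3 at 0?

The Hessian of f at 0 has rank 0. Corank 2; j^3 = 2*t*(s - 2*t)^2 has shape L^2 M (L != M), so D-series; mu = 9 gives D_9.

D9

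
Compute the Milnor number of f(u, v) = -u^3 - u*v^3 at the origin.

The Hessian of f at 0 has rank 0. Corank 2; j^3 = -u^3 is a perfect cube, so E-series; the 4-jet and mu = 7 give E_7.

7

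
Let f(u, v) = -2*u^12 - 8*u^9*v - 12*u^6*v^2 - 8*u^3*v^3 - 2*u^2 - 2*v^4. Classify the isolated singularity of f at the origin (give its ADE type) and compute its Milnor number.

The Hessian of f at 0 has rank 1. Corank 1: A-series; mu = 3 gives A_3.

Type A_{3}, Milnor number mu = 3.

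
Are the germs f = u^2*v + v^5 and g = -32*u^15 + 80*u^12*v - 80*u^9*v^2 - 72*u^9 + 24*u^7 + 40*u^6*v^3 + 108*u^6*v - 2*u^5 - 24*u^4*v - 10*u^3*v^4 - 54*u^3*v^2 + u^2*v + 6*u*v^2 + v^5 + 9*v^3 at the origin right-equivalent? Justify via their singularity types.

Yes.

The Hessian of f at 0 is [[0, 0], [0, 0]] with rank 0, so corank 2. A Groebner basis of the Jacobian ideal J(f) in C{u,v} is {u^2/5 + v^4, u^3, u*v}; counting standard monomials gives mu = 6. Corank 2; j^3 = u^2*v has shape L^2 M (L != M), so D-series; mu = 6 gives D_6. The Hessian of g at 0 is [[0, 0], [0, 0]] with rank 0, so corank 2. A Groebner basis of the Jacobian ideal J(g) in C{u,v} is {u*v/162 + v^4 + v^2/54, u*v^2 + 3*v^3, u^2 + 967*u*v/162 + 481*v^2/54}; counting standard monomials gives mu = 6. Corank 2; j^3 = v*(u + 3*v)^2 has shape L^2 M (L != M), so D-series; mu = 6 gives D_6. Both have type D_6, hence right-equivalent.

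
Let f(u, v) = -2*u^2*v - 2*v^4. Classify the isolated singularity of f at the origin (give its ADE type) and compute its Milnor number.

Type D5, Milnor number mu = 5.

The Hessian of f at 0 is [[0, 0], [0, 0]] with rank 0, so corank 2. A Groebner basis of the Jacobian ideal J(f) in C{u,v} is {u^3, u^2/4 + v^3, u*v}; counting standard monomials gives mu = 5. Corank 2; j^3 = -2*u^2*v has shape L^2 M (L != M), so D-series; mu = 5 gives D_5.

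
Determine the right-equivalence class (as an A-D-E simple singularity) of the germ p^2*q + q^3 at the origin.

D_{4}

The Hessian of f at 0 has rank 0. Corank 2; j^3 = q*(p^2 + q^2) splits into three distinct lines over C (the quadratic factor has nonzero discriminant), so D_4.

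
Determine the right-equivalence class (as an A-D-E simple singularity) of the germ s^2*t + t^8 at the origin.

D_9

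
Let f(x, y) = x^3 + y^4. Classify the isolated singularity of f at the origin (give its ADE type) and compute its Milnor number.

The Hessian of f at 0 is [[0, 0], [0, 0]] with rank 0, so corank 2. A Groebner basis of the Jacobian ideal J(f) in C{x,y} is {y^3, x^2}; counting standard monomials gives mu = 6. Corank 2; j^3 = x^3 is a perfect cube, so E-series; the 4-jet and mu = 6 give E_6.

Type E_6, Milnor number mu = 6.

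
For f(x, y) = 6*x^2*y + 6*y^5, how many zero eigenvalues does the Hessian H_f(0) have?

2

Hessian at 0 has rank 0.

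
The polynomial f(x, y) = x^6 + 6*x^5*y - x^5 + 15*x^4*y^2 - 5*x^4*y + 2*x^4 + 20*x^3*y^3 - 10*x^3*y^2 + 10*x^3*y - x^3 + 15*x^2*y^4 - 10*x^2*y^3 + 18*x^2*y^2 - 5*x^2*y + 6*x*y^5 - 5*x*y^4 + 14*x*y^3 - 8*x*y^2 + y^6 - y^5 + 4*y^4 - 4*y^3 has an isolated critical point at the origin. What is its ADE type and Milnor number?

The Hessian of f at 0 is [[0, 0], [0, 0]] with rank 0, so corank 2. A Groebner basis of the Jacobian ideal J(f) in C{x,y} is {-x^2/21 + 2*x*y/7 + y^4 - 10*y^3/21 + 16*y^2/21, x^3 - 24*x^2/7 - 66*x*y/7 + 26*y^3/7 - 36*y^2/7, x^2*y + 22*x^2/21 + 19*x*y/7 - 53*y^3/21 + 26*y^2/21, -5*x^2/21 + x*y^2 - 4*x*y/7 + 34*y^3/21 - 4*y^2/21}; counting standard monomials gives mu = 7. Corank 2; j^3 = -(x + y)*(x + 2*y)^2 has shape L^2 M (L != M), so D-series; mu = 7 gives D_7.

Type D_{7}, Milnor number mu = 7.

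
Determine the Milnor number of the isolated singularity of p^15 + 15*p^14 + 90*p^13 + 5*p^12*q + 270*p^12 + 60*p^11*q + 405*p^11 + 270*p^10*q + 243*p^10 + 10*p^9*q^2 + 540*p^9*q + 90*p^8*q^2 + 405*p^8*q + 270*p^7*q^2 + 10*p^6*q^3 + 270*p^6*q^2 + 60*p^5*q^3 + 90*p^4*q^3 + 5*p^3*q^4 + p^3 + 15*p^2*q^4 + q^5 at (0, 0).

8

The Hessian of f at 0 has rank 0. Corank 2; j^3 = p^3 is a perfect cube, so E-series; the 5-jet and mu = 8 give E_8.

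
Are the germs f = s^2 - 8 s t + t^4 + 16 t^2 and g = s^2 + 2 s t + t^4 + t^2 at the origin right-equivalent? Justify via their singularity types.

The Hessian of f at 0 has rank 1. Corank 1: A-series; mu = 3 gives A_3. The Hessian of g at 0 has rank 1. Corank 1: A-series; mu = 3 gives A_3. Both have type A_3, hence right-equivalent.

Yes.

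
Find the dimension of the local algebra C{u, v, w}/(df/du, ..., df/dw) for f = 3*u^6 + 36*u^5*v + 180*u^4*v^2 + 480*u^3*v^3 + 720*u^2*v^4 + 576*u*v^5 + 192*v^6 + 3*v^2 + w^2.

5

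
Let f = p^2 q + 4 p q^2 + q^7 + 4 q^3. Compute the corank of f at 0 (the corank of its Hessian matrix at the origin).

2

Hessian at 0 has rank 0.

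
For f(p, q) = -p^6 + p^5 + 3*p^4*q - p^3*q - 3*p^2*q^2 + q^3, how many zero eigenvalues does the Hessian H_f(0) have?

2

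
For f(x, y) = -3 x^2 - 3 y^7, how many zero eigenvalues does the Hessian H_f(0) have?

1

Hessian at 0 has rank 1.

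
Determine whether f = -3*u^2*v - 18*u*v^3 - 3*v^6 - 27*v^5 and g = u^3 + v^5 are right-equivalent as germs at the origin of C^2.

No.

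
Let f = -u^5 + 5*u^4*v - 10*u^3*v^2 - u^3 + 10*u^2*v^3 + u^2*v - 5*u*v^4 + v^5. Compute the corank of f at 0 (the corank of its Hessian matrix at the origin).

Hessian at 0 has rank 0.

2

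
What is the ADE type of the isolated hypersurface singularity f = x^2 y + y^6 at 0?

The Hessian of f at 0 has rank 0. Corank 2; j^3 = x^2*y has shape L^2 M (L != M), so D-series; mu = 7 gives D_7.

D_7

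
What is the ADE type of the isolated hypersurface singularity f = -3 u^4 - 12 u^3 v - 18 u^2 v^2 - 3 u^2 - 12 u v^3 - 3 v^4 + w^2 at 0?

A_3

The Hessian of f at 0 is [[-6, 0, 0], [0, 0, 0], [0, 0, 2]] with rank 2, so corank 1. A Groebner basis of the Jacobian ideal J(f) in C{u,v,w} is {v^3, u, w}; counting standard monomials gives mu = 3. Corank 1: A-series; mu = 3 gives A_3.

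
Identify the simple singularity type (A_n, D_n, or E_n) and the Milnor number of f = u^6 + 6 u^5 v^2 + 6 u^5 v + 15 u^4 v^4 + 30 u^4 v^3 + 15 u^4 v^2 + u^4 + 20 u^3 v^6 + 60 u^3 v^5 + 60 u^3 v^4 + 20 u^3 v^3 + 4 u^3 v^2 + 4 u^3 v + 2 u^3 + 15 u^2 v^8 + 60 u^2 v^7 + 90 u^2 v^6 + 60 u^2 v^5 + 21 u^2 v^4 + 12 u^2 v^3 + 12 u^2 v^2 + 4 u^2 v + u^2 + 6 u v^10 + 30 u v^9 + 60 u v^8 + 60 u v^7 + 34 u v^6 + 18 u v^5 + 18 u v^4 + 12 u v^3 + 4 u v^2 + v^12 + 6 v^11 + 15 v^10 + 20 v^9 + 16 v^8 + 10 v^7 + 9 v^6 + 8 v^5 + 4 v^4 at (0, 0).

Type A_{5}, Milnor number mu = 5.

The Hessian of f at 0 has rank 1. Corank 1: A-series; mu = 5 gives A_5.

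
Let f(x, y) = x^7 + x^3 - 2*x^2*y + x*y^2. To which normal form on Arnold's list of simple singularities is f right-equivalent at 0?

D_{8}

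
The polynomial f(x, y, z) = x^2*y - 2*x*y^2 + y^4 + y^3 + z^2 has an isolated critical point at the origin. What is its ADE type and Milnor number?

Type D_5, Milnor number mu = 5.

The Hessian of f at 0 is [[0, 0, 0], [0, 0, 0], [0, 0, 2]] with rank 1, so corank 2. A Groebner basis of the Jacobian ideal J(f) in C{x,y,z} is {x^3 + x^2/4 - y^2/4, x^2/4 + y^3 - y^2/4, x*y - y^2, z}; counting standard monomials gives mu = 5. Corank 2; j^3 = y*(x - y)^2 has shape L^2 M (L != M), so D-series; mu = 5 gives D_5.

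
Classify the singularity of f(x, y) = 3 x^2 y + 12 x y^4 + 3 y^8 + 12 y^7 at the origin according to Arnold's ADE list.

D_9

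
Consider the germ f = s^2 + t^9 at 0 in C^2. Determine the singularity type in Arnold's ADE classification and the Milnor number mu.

Type A8, Milnor number mu = 8.

The Hessian of f at 0 has rank 1. Corank 1: A-series; mu = 8 gives A_8.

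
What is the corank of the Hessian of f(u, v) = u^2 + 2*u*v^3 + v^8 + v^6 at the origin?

1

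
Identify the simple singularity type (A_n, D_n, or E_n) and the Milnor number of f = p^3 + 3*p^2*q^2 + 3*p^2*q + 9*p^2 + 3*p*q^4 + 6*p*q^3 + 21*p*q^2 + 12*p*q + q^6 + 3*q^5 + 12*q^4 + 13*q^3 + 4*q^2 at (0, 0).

Type A2, Milnor number mu = 2.

The Hessian of f at 0 has rank 1. Corank 1: A-series; mu = 2 gives A_2.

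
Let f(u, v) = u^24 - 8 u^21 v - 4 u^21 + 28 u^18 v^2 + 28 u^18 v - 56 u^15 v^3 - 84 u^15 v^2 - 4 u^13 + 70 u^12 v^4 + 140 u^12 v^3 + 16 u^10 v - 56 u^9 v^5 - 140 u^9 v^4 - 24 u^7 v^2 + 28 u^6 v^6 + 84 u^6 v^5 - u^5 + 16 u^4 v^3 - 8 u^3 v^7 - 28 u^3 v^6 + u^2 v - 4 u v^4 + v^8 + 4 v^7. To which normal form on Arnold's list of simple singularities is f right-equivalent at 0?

The Hessian of f at 0 is [[0, 0], [0, 0]] with rank 0, so corank 2. A Groebner basis of the Jacobian ideal J(f) in C{u,v} is {u^2*v^2, -u^2*v - u^2/2 + u*v^3, -u*v/2 + v^4, u^3}; counting standard monomials gives mu = 9. Corank 2; j^3 = u^2*v has shape L^2 M (L != M), so D-series; mu = 9 gives D_9.

D_{9}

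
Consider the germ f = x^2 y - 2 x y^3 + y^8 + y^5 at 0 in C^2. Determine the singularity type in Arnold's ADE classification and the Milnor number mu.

The Hessian of f at 0 is [[0, 0], [0, 0]] with rank 0, so corank 2. A Groebner basis of the Jacobian ideal J(f) in C{x,y} is {x^4, x^3*y + x^2/8 - x*y^2/8, -x^3 + x^2*y^2, -x*y + y^3}; counting standard monomials gives mu = 9. Corank 2; j^3 = x^2*y has shape L^2 M (L != M), so D-series; mu = 9 gives D_9.

Type D9, Milnor number mu = 9.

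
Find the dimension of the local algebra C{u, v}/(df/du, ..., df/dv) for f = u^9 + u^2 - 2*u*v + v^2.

8

The Hessian of f at 0 has rank 1. Corank 1: A-series; mu = 8 gives A_8.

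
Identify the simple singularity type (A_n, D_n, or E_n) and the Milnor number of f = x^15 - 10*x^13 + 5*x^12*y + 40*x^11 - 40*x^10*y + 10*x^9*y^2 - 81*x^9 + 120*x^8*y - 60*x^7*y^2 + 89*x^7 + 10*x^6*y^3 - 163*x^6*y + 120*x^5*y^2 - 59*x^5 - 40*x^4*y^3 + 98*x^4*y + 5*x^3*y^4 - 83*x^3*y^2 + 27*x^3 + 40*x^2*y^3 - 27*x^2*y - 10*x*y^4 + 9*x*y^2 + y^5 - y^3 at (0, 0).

Type E_{8}, Milnor number mu = 8.

The Hessian of f at 0 has rank 0. Corank 2; j^3 = (3*x - y)^3 is a perfect cube, so E-series; the 5-jet and mu = 8 give E_8.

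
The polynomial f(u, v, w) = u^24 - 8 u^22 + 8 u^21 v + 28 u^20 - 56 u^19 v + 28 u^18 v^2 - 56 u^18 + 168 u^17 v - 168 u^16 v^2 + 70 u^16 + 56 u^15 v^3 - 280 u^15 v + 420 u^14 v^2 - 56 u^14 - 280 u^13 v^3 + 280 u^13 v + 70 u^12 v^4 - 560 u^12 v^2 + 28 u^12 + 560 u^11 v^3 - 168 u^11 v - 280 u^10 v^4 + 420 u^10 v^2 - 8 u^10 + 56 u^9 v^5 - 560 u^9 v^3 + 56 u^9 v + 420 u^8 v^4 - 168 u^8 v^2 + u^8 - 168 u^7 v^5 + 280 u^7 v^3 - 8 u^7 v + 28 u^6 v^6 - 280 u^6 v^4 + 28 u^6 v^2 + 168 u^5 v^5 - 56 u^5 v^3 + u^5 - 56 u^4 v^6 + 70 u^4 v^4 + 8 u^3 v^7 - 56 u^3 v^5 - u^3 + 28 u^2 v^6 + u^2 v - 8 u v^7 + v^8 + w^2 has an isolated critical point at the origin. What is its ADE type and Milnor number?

Type D_{9}, Milnor number mu = 9.

The Hessian of f at 0 has rank 1. Corank 2; j^3 = -u^2*(u - v) has shape L^2 M (L != M), so D-series; mu = 9 gives D_9.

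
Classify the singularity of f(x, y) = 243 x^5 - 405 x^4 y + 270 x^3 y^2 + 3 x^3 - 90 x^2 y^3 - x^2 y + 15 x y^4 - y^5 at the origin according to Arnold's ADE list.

The Hessian of f at 0 has rank 0. Corank 2; j^3 = x^2*(3*x - y) has shape L^2 M (L != M), so D-series; mu = 6 gives D_6.

D_{6}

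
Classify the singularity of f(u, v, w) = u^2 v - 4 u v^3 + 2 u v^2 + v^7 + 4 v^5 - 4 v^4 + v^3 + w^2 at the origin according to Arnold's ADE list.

D_8

The Hessian of f at 0 has rank 1. Corank 2; j^3 = v*(u + v)^2 has shape L^2 M (L != M), so D-series; mu = 8 gives D_8.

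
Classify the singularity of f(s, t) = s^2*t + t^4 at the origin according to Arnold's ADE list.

The Hessian of f at 0 has rank 0. Corank 2; j^3 = s^2*t has shape L^2 M (L != M), so D-series; mu = 5 gives D_5.

D_{5}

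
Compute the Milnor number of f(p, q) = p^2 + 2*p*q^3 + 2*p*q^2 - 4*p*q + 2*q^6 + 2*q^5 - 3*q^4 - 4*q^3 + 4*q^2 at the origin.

The Hessian of f at 0 is [[2, -4], [-4, 8]] with rank 1, so corank 1. A Groebner basis of the Jacobian ideal J(f) in C{p,q} is {p*q^2 - p*q + 3*p + 5*q^2 - 6*q, p + q^3 + q^2 - 2*q, p^2 - 3*p*q - p + q^2 + 2*q}; counting standard monomials gives mu = 5. Corank 1: A-series; mu = 5 gives A_5.

5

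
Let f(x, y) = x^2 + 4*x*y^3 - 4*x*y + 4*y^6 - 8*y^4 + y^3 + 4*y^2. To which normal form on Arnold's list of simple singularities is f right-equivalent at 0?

A2

The Hessian of f at 0 has rank 1. Corank 1: A-series; mu = 2 gives A_2.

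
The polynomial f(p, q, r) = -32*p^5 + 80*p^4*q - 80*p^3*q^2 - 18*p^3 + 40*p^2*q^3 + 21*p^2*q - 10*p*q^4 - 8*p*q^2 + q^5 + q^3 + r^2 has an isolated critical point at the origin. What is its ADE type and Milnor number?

Type D_6, Milnor number mu = 6.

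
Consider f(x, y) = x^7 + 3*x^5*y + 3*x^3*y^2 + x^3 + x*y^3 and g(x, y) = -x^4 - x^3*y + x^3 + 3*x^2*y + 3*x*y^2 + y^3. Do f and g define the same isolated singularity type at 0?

Yes.

The Hessian of f at 0 is [[0, 0], [0, 0]] with rank 0, so corank 2. A Groebner basis of the Jacobian ideal J(f) in C{x,y} is {x^3, x*y^2, 3*x^2 + y^3}; counting standard monomials gives mu = 7. Corank 2; j^3 = x^3 is a perfect cube, so E-series; the 4-jet and mu = 7 give E_7. The Hessian of g at 0 is [[0, 0], [0, 0]] with rank 0, so corank 2. A Groebner basis of the Jacobian ideal J(g) in C{x,y} is {3*x^2 + 6*x*y + y^4 + y^3 + 3*y^2, x^3 - 3*x^2 - 6*x*y - 3*y^2, x^2*y + 3*x^2 + 6*x*y + 3*y^2, -2*x^2 + x*y^2 - 4*x*y + y^3/3 - 2*y^2}; counting standard monomials gives mu = 7. Corank 2; j^3 = (x + y)^3 is a perfect cube, so E-series; the 4-jet and mu = 7 give E_7. Both have type E_7, hence right-equivalent.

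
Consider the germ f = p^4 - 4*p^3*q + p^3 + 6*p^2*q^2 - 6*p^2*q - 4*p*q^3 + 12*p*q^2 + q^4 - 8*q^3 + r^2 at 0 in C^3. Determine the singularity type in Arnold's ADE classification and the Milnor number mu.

Type E6, Milnor number mu = 6.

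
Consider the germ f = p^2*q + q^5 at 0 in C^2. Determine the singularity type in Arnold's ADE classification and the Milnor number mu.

The Hessian of f at 0 is [[0, 0], [0, 0]] with rank 0, so corank 2. A Groebner basis of the Jacobian ideal J(f) in C{p,q} is {p^2/5 + q^4, p^3, p*q}; counting standard monomials gives mu = 6. Corank 2; j^3 = p^2*q has shape L^2 M (L != M), so D-series; mu = 6 gives D_6.

Type D_{6}, Milnor number mu = 6.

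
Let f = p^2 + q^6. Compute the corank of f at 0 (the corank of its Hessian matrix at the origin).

1

Hessian at 0 has rank 1.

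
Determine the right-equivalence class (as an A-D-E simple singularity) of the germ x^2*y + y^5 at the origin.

The Hessian of f at 0 has rank 0. Corank 2; j^3 = x^2*y has shape L^2 M (L != M), so D-series; mu = 6 gives D_6.

D_6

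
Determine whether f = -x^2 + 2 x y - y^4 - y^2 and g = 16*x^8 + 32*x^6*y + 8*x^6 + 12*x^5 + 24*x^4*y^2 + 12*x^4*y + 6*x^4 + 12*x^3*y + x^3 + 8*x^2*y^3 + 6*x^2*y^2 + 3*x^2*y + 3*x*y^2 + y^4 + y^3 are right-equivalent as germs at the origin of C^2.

No.

The Hessian of f at 0 has rank 1. Corank 1: A-series; mu = 3 gives A_3. The Hessian of g at 0 has rank 0. Corank 2; j^3 = (x + y)^3 is a perfect cube, so E-series; the 4-jet and mu = 6 give E_6. f is A_3 but g is E_6, hence not right-equivalent.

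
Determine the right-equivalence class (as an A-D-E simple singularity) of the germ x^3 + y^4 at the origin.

The Hessian of f at 0 is [[0, 0], [0, 0]] with rank 0, so corank 2. A Groebner basis of the Jacobian ideal J(f) in C{x,y} is {y^3, x^2}; counting standard monomials gives mu = 6. Corank 2; j^3 = x^3 is a perfect cube, so E-series; the 4-jet and mu = 6 give E_6.

E6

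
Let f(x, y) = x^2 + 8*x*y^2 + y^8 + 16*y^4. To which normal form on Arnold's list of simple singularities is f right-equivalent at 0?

A7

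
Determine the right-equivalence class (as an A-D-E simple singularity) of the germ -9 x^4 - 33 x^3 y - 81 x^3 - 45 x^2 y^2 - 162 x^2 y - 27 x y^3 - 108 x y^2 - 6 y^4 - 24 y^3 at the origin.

E_7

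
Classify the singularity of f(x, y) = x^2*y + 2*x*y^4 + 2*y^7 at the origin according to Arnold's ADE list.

The Hessian of f at 0 has rank 0. Corank 2; j^3 = x^2*y has shape L^2 M (L != M), so D-series; mu = 8 gives D_8.

D_{8}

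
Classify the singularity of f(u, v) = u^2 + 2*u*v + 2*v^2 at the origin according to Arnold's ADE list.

The Hessian of f at 0 has rank 2. Corank 0: nondegenerate Morse point, so A_1.

A_{1}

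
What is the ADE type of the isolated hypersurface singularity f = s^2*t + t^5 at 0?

The Hessian of f at 0 has rank 0. Corank 2; j^3 = s^2*t has shape L^2 M (L != M), so D-series; mu = 6 gives D_6.

D6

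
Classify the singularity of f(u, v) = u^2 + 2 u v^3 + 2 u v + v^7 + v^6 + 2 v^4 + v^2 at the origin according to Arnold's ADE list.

A_{6}

The Hessian of f at 0 is [[2, 2], [2, 2]] with rank 1, so corank 1. A Groebner basis of the Jacobian ideal J(f) in C{u,v} is {u + v^3 + v, u^2 + 2*u*v + v^2}; counting standard monomials gives mu = 6. Corank 1: A-series; mu = 6 gives A_6.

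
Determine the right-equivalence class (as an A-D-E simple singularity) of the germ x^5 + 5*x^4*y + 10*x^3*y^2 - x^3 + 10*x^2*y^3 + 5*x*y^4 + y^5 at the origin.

E_8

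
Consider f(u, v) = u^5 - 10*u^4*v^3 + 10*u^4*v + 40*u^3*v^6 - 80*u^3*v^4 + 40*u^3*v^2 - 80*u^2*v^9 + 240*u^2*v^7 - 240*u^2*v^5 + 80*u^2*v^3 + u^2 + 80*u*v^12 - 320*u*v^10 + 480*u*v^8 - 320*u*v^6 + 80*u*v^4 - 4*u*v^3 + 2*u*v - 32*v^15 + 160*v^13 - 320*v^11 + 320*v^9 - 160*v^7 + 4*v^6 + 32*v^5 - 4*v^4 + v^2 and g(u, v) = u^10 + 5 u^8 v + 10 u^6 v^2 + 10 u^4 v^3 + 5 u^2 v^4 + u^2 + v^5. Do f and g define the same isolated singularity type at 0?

The Hessian of f at 0 has rank 1. Corank 1: A-series; mu = 4 gives A_4. The Hessian of g at 0 has rank 1. Corank 1: A-series; mu = 4 gives A_4. Both have type A_4, hence right-equivalent.

Yes.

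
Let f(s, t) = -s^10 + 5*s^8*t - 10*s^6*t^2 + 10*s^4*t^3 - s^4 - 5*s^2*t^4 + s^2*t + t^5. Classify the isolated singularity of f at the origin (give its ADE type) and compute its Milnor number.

The Hessian of f at 0 has rank 0. Corank 2; j^3 = s^2*t has shape L^2 M (L != M), so D-series; mu = 6 gives D_6.

Type D_{6}, Milnor number mu = 6.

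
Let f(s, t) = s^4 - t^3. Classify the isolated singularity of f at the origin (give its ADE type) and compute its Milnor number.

Type E_{6}, Milnor number mu = 6.

The Hessian of f at 0 has rank 0. Corank 2; j^3 = -t^3 is a perfect cube, so E-series; the 4-jet and mu = 6 give E_6.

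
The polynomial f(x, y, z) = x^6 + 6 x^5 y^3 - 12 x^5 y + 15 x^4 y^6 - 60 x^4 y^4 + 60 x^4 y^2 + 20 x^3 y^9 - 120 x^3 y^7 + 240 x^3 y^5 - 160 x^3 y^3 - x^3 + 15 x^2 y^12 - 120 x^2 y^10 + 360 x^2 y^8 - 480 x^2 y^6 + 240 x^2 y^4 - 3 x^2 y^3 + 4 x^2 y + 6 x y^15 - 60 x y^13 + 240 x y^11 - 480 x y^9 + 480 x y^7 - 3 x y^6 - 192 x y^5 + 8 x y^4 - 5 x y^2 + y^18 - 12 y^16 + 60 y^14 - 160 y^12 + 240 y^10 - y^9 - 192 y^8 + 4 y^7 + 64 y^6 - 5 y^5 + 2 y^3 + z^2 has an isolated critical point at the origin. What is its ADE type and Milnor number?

Type D_7, Milnor number mu = 7.

The Hessian of f at 0 is [[0, 0, 0], [0, 0, 0], [0, 0, 2]] with rank 1, so corank 2. A Groebner basis of the Jacobian ideal J(f) in C{x,y,z} is {-x^2 + 3*x*y + y^4 - 2*y^2, x^3 - x^2/2 + x*y - y^3 - y^2/2, x^2*y - x^2/3 + 2*x*y/3 - y^3 - y^2/3, -x^2/6 + x*y^2 + x*y/3 - y^3 - y^2/6, z}; counting standard monomials gives mu = 7. Corank 2; j^3 = -(x - 2*y)*(x - y)^2 has shape L^2 M (L != M), so D-series; mu = 7 gives D_7.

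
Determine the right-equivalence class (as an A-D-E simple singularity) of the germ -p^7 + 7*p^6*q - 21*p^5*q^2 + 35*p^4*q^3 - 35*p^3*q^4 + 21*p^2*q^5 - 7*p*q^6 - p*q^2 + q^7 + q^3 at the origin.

The Hessian of f at 0 is [[0, 0], [0, 0]] with rank 0, so corank 2. A Groebner basis of the Jacobian ideal J(f) in C{p,q} is {p^6 + q^2/7, q^3, p*q - q^2}; counting standard monomials gives mu = 8. Corank 2; j^3 = -q^2*(p - q) has shape L^2 M (L != M), so D-series; mu = 8 gives D_8.

D8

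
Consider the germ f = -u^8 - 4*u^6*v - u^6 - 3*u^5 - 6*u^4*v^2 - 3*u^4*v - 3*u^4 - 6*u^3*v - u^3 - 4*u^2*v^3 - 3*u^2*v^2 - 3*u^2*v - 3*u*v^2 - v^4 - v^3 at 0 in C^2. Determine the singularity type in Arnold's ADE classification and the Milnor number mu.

The Hessian of f at 0 is [[0, 0], [0, 0]] with rank 0, so corank 2. A Groebner basis of the Jacobian ideal J(f) in C{u,v} is {u^3 + 3*u^2/2 + 3*u*v + 3*v^2/2, u^2*v - u^2 - 2*u*v - v^2, u^2/2 + u*v^2 + u*v + v^2/2, v^3}; counting standard monomials gives mu = 6. Corank 2; j^3 = -(u + v)^3 is a perfect cube, so E-series; the 4-jet and mu = 6 give E_6.

Type E6, Milnor number mu = 6.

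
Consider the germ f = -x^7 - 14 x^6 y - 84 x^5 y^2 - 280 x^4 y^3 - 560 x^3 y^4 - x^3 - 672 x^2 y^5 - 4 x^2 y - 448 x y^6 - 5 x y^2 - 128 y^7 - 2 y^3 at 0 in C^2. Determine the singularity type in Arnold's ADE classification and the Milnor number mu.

Type D_8, Milnor number mu = 8.

The Hessian of f at 0 has rank 0. Corank 2; j^3 = -(x + y)^2*(x + 2*y) has shape L^2 M (L != M), so D-series; mu = 8 gives D_8.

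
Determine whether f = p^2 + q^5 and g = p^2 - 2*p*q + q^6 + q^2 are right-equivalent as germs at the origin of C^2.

No.

The Hessian of f at 0 is [[2, 0], [0, 0]] with rank 1, so corank 1. A Groebner basis of the Jacobian ideal J(f) in C{p,q} is {q^4, p}; counting standard monomials gives mu = 4. Corank 1: A-series; mu = 4 gives A_4. The Hessian of g at 0 is [[2, -2], [-2, 2]] with rank 1, so corank 1. A Groebner basis of the Jacobian ideal J(g) in C{p,q} is {q^5, p - q}; counting standard monomials gives mu = 5. Corank 1: A-series; mu = 5 gives A_5. f is A_4 but g is A_5, hence not right-equivalent.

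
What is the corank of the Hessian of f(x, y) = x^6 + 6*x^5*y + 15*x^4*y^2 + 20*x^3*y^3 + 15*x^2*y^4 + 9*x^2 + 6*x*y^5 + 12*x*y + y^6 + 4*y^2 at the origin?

Hessian at 0 has rank 1.

1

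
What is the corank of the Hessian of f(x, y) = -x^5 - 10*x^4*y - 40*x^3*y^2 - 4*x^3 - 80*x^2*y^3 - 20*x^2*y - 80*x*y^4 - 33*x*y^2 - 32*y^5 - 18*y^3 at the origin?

2

The Hessian at 0 is [[0, 0], [0, 0]] of rank 0; hence corank 2.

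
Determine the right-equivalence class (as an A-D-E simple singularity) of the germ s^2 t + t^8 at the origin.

D_{9}

The Hessian of f at 0 is [[0, 0], [0, 0]] with rank 0, so corank 2. A Groebner basis of the Jacobian ideal J(f) in C{s,t} is {s^2/8 + t^7, s^3, s*t}; counting standard monomials gives mu = 9. Corank 2; j^3 = s^2*t has shape L^2 M (L != M), so D-series; mu = 9 gives D_9.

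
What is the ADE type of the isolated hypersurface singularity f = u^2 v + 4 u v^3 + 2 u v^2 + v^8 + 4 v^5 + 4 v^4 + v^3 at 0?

The Hessian of f at 0 has rank 0. Corank 2; j^3 = v*(u + v)^2 has shape L^2 M (L != M), so D-series; mu = 9 gives D_9.

D9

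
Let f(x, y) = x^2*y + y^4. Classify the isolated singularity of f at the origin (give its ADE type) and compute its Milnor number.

Type D_{5}, Milnor number mu = 5.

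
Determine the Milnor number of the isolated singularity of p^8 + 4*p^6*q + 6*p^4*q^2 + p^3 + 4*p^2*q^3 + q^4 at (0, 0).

6

The Hessian of f at 0 has rank 0. Corank 2; j^3 = p^3 is a perfect cube, so E-series; the 4-jet and mu = 6 give E_6.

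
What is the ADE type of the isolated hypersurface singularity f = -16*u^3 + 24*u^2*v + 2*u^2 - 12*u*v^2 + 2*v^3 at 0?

A2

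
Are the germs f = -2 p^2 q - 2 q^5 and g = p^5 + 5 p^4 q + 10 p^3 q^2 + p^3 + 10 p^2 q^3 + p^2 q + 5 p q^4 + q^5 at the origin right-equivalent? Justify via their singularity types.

Yes.

The Hessian of f at 0 is [[0, 0], [0, 0]] with rank 0, so corank 2. A Groebner basis of the Jacobian ideal J(f) in C{p,q} is {p^2/5 + q^4, p^3, p*q}; counting standard monomials gives mu = 6. Corank 2; j^3 = -2*p^2*q has shape L^2 M (L != M), so D-series; mu = 6 gives D_6. The Hessian of g at 0 is [[0, 0], [0, 0]] with rank 0, so corank 2. A Groebner basis of the Jacobian ideal J(g) in C{p,q} is {-p*q/5 + q^4, p*q^2, p^2 + p*q}; counting standard monomials gives mu = 6. Corank 2; j^3 = p^2*(p + q) has shape L^2 M (L != M), so D-series; mu = 6 gives D_6. Both have type D_6, hence right-equivalent.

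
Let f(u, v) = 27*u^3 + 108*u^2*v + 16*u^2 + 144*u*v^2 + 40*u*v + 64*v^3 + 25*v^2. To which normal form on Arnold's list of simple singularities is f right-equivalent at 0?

The Hessian of f at 0 has rank 1. Corank 1: A-series; mu = 2 gives A_2.

A_{2}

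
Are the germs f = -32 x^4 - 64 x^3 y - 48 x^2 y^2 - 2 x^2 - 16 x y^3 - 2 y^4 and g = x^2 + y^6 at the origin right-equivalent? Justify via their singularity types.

No.

The Hessian of f at 0 has rank 1. Corank 1: A-series; mu = 3 gives A_3. The Hessian of g at 0 has rank 1. Corank 1: A-series; mu = 5 gives A_5. f is A_3 but g is A_5, hence not right-equivalent.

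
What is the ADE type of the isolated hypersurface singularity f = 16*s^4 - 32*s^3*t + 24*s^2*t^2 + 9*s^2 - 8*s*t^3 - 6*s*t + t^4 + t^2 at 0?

A3

The Hessian of f at 0 has rank 1. Corank 1: A-series; mu = 3 gives A_3.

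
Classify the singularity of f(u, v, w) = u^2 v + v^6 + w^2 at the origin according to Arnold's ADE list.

D_7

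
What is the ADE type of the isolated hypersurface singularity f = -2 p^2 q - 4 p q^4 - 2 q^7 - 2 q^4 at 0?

D_{5}

The Hessian of f at 0 is [[0, 0], [0, 0]] with rank 0, so corank 2. A Groebner basis of the Jacobian ideal J(f) in C{p,q} is {p^3, p^2/4 + q^3, p*q}; counting standard monomials gives mu = 5. Corank 2; j^3 = -2*p^2*q has shape L^2 M (L != M), so D-series; mu = 5 gives D_5.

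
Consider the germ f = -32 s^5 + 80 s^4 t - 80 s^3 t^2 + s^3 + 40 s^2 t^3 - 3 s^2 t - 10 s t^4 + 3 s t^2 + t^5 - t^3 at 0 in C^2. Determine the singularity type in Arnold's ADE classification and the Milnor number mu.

The Hessian of f at 0 is [[0, 0], [0, 0]] with rank 0, so corank 2. A Groebner basis of the Jacobian ideal J(f) in C{s,t} is {t^5, s*t^3 - 7*t^4/8, s^2 - 2*s*t + t^2}; counting standard monomials gives mu = 8. Corank 2; j^3 = (s - t)^3 is a perfect cube, so E-series; the 5-jet and mu = 8 give E_8.

Type E_8, Milnor number mu = 8.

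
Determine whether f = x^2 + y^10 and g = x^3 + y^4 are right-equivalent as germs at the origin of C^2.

No.

The Hessian of f at 0 has rank 1. Corank 1: A-series; mu = 9 gives A_9. The Hessian of g at 0 has rank 0. Corank 2; j^3 = x^3 is a perfect cube, so E-series; the 4-jet and mu = 6 give E_6. f is A_9 but g is E_6, hence not right-equivalent.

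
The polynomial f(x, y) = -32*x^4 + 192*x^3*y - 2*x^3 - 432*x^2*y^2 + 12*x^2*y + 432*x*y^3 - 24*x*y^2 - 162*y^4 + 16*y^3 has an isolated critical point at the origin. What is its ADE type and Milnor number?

Type E6, Milnor number mu = 6.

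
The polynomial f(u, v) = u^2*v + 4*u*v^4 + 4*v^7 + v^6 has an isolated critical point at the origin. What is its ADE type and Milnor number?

The Hessian of f at 0 is [[0, 0], [0, 0]] with rank 0, so corank 2. A Groebner basis of the Jacobian ideal J(f) in C{u,v} is {u*v/2 + v^4, u^3, u^2*v, -u^2/3 + u*v^2}; counting standard monomials gives mu = 7. Corank 2; j^3 = u^2*v has shape L^2 M (L != M), so D-series; mu = 7 gives D_7.

Type D_7, Milnor number mu = 7.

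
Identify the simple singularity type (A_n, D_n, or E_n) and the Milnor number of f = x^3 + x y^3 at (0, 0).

The Hessian of f at 0 is [[0, 0], [0, 0]] with rank 0, so corank 2. A Groebner basis of the Jacobian ideal J(f) in C{x,y} is {x^3, x*y^2, 3*x^2 + y^3}; counting standard monomials gives mu = 7. Corank 2; j^3 = x^3 is a perfect cube, so E-series; the 4-jet and mu = 7 give E_7.

Type E_{7}, Milnor number mu = 7.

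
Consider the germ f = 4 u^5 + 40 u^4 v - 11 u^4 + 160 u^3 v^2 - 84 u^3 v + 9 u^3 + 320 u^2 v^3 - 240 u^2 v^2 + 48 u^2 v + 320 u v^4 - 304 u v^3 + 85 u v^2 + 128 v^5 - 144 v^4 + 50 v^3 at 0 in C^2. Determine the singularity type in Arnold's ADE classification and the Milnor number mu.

Type D5, Milnor number mu = 5.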